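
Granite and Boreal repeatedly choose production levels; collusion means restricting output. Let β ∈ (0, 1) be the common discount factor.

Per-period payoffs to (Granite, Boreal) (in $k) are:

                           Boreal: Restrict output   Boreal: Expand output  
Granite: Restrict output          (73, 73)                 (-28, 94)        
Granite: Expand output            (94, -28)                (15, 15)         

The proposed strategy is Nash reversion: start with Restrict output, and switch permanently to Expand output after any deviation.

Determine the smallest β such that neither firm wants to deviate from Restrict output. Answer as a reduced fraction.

One-period gain from deviating is 94 − 73 = 21. The loss is 73 − 15 = 58 in every subsequent period, with present value 58·β/(1−β).
Deviation is unprofitable when 58·β/(1−β) ≥ 21, i.e. β/(1−β) ≥ 21/58.
Equivalently β ≥ 21/(21+58) = 21/79.

21/79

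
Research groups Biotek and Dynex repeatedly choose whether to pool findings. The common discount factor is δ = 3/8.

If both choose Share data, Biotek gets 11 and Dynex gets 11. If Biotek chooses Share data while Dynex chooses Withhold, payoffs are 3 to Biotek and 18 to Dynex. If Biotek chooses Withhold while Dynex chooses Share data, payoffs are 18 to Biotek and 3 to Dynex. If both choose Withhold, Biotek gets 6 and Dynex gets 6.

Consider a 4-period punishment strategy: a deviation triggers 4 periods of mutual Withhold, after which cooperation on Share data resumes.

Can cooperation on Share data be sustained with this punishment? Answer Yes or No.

A one-shot deviation gives 18 now, then 6 for 4 periods, then back to 11.
Gain from deviating: (18−11) today; loss: (11−6) in each of the next 4 periods.
No-deviation condition: (11−6)(δ+…+δ^4) ≥ 18−11, i.e. δ+…+δ^4 ≥ 7/5.
At δ = 3/8: δ+…+δ^4 = 0.5881 < 1.4000.
So cooperation is not sustainable.

No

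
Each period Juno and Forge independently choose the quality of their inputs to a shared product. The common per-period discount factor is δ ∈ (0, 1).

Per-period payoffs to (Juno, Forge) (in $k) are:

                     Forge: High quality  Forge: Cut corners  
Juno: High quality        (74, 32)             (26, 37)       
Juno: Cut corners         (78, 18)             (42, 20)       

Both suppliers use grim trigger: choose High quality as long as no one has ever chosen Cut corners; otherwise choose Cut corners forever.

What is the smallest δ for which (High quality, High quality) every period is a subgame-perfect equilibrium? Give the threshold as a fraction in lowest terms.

5/17

Juno's threshold: (78−74)/(78−42) = 1/9.
Forge's threshold: (37−32)/(37−20) = 5/17.
1/9 < 5/17, so Forge binds and δ* = 5/17.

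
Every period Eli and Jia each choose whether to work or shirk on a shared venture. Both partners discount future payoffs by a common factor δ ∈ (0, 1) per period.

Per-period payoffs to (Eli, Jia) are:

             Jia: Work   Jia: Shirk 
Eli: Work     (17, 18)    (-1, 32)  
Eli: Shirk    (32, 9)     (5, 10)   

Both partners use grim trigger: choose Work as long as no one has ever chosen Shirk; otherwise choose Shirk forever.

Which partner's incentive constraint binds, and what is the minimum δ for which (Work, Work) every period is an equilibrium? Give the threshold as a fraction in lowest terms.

Jia; δ ≥ 7/11

Eli's threshold: (32−17)/(32−5) = 5/9.
Jia's threshold: (32−18)/(32−10) = 7/11.
5/9 < 7/11, so Jia binds and δ* = 7/11.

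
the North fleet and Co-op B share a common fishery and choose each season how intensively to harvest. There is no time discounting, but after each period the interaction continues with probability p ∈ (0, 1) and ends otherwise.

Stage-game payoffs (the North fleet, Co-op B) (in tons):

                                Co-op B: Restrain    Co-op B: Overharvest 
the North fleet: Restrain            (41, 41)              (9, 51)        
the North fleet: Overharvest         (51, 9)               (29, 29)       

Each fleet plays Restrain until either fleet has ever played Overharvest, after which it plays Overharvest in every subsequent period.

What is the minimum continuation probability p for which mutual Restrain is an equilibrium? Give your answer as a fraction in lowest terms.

5/11

Expected cooperation value is 41 + p·41 + p²·41 + … = 41/(1−p); deviation gives 51 + p·29/(1−p).
41 ≥ 51(1−p) + 29p ⇒ 22p ≥ 10 ⇒ p ≥ 10/22 = 5/11.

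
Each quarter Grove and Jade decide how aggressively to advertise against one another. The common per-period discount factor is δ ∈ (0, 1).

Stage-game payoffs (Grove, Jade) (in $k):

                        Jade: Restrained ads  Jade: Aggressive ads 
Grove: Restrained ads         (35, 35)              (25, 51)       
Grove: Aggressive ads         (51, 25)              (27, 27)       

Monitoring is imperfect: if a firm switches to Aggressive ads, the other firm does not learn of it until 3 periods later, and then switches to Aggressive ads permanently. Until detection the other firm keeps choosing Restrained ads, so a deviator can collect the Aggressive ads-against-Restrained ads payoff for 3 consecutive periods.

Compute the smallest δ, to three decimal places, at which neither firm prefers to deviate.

The best deviation is to choose Aggressive ads for all 3 undetected periods, earning 51 each, then 27 forever once detected.
Deviation value: 51(1−δ^3)/(1−δ) + 27δ^3/(1−δ); cooperation value: 35/(1−δ).
IC: 35 ≥ 51(1−δ^3) + 27δ^3 = 51 − 24δ^3.
So δ^3 ≥ 16/24 = 2/3, giving δ ≥ (2/3)^(1/3) ≈ 0.874.

0.874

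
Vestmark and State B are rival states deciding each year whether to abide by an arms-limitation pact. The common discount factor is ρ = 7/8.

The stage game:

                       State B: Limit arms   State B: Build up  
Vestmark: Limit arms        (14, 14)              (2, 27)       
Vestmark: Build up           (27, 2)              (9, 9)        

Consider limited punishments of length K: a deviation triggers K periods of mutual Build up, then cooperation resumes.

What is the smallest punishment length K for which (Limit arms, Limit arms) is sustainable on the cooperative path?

4

IC: ρ(1−ρ^K)/(1−ρ) ≥ (27−14)/(14−9) = 13/5.
With ρ = 7/8: need 1 − ρ^K ≥ 13/5·(1−7/8)/(7/8), i.e. ρ^K ≤ 0.6286.
Since (7/8)^3 = 0.6699 and (7/8)^4 = 0.5862, the smallest such K is 4.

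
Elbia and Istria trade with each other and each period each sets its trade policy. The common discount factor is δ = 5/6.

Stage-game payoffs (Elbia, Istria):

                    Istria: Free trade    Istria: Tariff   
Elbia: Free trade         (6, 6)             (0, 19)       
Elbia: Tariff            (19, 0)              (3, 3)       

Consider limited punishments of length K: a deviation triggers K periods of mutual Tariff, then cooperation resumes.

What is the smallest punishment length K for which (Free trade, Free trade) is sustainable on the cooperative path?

Need Σ_{k=1}^{K} δ^k ≥ (19−6)/(6−3) = 4.3333 at δ = 5/6.
At K = 11 the sum is 4.3271 < 4.3333; at K = 12 it is 4.4392 ≥ 4.3333.
So the minimum punishment length is K = 12.

12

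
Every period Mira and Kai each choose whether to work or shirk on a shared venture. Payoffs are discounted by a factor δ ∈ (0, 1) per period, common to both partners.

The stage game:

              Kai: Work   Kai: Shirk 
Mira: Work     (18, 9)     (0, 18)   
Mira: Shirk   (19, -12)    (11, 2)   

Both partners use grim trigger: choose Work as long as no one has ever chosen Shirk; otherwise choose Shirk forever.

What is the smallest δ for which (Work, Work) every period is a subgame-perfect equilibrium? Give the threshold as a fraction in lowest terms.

9/16

Mira's threshold: (19−18)/(19−11) = 1/8.
Kai's threshold: (18−9)/(18−2) = 9/16.
1/8 < 9/16, so Kai binds and δ* = 9/16.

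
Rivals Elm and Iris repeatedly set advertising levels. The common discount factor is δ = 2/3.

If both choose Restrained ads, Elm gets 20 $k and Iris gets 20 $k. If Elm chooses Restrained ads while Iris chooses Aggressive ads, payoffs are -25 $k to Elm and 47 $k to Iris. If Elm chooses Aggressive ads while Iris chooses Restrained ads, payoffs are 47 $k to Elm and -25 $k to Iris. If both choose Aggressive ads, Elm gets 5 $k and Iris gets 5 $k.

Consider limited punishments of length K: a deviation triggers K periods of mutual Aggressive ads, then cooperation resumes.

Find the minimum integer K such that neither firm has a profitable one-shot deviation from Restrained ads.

IC: δ(1−δ^K)/(1−δ) ≥ (47−20)/(20−5) = 9/5.
With δ = 2/3: need 1 − δ^K ≥ 9/5·(1−2/3)/(2/3), i.e. δ^K ≤ 0.1000.
Since (2/3)^5 = 0.1317 and (2/3)^6 = 0.0878, the smallest such K is 6.

6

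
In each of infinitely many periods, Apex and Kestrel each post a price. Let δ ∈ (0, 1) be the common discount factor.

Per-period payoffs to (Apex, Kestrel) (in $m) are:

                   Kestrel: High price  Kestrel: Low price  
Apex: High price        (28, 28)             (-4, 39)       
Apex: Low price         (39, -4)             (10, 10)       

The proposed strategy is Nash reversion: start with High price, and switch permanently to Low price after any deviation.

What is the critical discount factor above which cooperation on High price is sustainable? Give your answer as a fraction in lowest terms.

One-period gain from deviating is 39 − 28 = 11. The loss is 28 − 10 = 18 in every subsequent period, with present value 18·δ/(1−δ).
Deviation is unprofitable when 18·δ/(1−δ) ≥ 11, i.e. δ/(1−δ) ≥ 11/18.
Equivalently δ ≥ 11/(11+18) = 11/29.

11/29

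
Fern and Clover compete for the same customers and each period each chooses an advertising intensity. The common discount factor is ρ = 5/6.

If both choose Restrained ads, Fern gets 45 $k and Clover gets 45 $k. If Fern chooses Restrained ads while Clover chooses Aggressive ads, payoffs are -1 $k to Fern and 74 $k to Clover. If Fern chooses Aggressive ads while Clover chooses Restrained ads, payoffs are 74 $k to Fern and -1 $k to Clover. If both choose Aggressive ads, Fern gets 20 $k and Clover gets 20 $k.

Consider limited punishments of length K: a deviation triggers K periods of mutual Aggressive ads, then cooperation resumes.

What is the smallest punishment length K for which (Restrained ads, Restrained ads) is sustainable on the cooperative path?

Need Σ_{k=1}^{K} ρ^k ≥ (74−45)/(45−20) = 1.1600 at ρ = 5/6.
At K = 1 the sum is 0.8333 < 1.1600; at K = 2 it is 1.5278 ≥ 1.1600.
So the minimum punishment length is K = 2.

2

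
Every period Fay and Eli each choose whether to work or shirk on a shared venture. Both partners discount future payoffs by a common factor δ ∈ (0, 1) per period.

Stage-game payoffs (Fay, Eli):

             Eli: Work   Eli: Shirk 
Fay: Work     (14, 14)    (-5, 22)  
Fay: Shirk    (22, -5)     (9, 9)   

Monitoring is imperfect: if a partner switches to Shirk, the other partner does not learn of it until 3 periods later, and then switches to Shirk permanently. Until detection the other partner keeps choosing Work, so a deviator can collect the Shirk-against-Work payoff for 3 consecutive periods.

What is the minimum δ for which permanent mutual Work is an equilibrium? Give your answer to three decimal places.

A deviator earns 22 for 3 periods, then 9 forever; cooperating earns 14 forever. Multiplying the IC by (1−δ):
14 ≥ 22(1−δ^3) + 9δ^3, so 13·δ^3 ≥ 8 and δ^3 ≥ 8/13.
δ ≥ (8/13)^(1/3) ≈ 0.851.

0.851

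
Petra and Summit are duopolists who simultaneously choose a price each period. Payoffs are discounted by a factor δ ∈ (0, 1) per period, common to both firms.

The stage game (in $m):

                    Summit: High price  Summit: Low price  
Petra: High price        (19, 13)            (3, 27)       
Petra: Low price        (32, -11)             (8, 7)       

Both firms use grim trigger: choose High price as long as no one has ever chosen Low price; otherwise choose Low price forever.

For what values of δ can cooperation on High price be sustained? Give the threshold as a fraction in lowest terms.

Petra's threshold: (32−19)/(32−8) = 13/24.
Summit's threshold: (27−13)/(27−7) = 7/10.
13/24 < 7/10, so Summit binds and δ* = 7/10.

7/10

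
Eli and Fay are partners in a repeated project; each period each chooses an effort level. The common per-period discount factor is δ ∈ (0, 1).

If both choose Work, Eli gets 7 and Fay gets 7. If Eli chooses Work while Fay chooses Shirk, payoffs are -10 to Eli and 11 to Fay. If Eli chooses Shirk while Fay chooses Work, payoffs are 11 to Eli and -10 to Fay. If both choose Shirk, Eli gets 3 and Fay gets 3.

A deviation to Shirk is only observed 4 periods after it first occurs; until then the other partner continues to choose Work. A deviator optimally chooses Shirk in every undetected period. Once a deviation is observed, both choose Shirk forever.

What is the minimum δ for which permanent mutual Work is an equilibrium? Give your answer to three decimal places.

The best deviation is to choose Shirk for all 4 undetected periods, earning 11 each, then 3 forever once detected.
Deviation value: 11(1−δ^4)/(1−δ) + 3δ^4/(1−δ); cooperation value: 7/(1−δ).
IC: 7 ≥ 11(1−δ^4) + 3δ^4 = 11 − 8δ^4.
So δ^4 ≥ 4/8 = 1/2, giving δ ≥ (1/2)^(1/4) ≈ 0.841.

0.841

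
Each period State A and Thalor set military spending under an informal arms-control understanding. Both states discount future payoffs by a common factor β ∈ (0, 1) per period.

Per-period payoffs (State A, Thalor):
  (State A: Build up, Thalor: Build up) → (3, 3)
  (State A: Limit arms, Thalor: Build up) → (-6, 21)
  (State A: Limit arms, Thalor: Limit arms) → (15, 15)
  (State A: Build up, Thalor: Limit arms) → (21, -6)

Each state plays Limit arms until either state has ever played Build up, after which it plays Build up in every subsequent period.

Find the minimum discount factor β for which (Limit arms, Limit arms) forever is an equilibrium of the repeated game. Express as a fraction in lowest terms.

Cooperation forever yields 15 each period: 15/(1−β).
Deviating yields 21 once, then 3 forever: 21 + 3β/(1−β).
No profitable deviation requires 15/(1−β) ≥ 21 + 3β/(1−β).
Multiplying by (1−β): 15 ≥ 21(1−β) + 3β = 21 − 18β.
So 18β ≥ 6, i.e. β ≥ 6/18 = 1/3.

1/3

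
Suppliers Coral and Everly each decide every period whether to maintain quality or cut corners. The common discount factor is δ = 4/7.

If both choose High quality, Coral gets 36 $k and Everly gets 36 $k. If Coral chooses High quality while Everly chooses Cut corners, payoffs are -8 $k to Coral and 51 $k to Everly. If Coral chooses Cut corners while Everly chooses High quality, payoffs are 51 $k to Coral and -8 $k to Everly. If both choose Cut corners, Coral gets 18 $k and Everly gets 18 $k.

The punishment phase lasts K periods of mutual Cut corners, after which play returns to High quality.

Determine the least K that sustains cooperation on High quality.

2

IC: δ(1−δ^K)/(1−δ) ≥ (51−36)/(36−18) = 5/6.
With δ = 4/7: need 1 − δ^K ≥ 5/6·(1−4/7)/(4/7), i.e. δ^K ≤ 0.3750.
Since (4/7)^1 = 0.5714 and (4/7)^2 = 0.3265, the smallest such K is 2.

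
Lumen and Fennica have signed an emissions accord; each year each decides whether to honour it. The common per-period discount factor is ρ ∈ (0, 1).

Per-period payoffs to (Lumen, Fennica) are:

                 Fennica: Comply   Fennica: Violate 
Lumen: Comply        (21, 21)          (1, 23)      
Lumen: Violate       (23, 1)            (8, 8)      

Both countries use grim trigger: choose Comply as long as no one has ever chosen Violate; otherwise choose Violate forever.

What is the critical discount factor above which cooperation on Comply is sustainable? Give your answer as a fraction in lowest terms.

Cooperation forever yields 21 each period: 21/(1−ρ).
Deviating yields 23 once, then 8 forever: 23 + 8ρ/(1−ρ).
No profitable deviation requires 21/(1−ρ) ≥ 23 + 8ρ/(1−ρ).
Multiplying by (1−ρ): 21 ≥ 23(1−ρ) + 8ρ = 23 − 15ρ.
So 15ρ ≥ 2, i.e. ρ ≥ 2/15.

2/15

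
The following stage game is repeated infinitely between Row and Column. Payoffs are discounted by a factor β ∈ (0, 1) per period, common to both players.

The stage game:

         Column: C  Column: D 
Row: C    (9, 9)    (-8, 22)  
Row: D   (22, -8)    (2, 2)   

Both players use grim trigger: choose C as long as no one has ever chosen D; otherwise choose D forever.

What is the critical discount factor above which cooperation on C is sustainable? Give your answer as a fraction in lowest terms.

9/(1−β) ≥ 22 + 2β/(1−β)
9 ≥ 22 − 20β
β ≥ 13/20.

13/20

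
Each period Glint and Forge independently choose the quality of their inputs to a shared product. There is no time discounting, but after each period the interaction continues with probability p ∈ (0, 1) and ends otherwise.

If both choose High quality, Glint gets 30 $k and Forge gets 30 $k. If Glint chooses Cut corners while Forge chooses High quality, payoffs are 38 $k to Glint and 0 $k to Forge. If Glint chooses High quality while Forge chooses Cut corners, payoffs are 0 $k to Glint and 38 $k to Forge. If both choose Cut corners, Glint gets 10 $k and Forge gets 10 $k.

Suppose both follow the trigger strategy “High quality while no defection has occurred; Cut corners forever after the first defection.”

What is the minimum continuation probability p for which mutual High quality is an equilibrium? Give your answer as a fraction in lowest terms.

2/7

Expected cooperation value is 30 + p·30 + p²·30 + … = 30/(1−p); deviation gives 38 + p·10/(1−p).
30 ≥ 38(1−p) + 10p ⇒ 28p ≥ 8 ⇒ p ≥ 8/28 = 2/7.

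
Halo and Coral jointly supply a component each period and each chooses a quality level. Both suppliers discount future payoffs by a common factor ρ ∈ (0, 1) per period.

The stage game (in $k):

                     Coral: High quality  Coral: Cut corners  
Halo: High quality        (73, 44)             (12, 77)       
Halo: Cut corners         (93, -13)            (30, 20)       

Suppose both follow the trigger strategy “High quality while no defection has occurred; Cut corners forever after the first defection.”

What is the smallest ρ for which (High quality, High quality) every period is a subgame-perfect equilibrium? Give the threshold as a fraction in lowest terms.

11/19

For Halo: deviation gain 93−73 = 20, per-period punishment loss 73−30 = 43. IC gives ρ ≥ 20/63.
For Coral: gain 33, loss 24 per period, so ρ ≥ 33/57 = 11/19.
The tighter constraint is Coral's, so cooperation needs ρ ≥ 11/19.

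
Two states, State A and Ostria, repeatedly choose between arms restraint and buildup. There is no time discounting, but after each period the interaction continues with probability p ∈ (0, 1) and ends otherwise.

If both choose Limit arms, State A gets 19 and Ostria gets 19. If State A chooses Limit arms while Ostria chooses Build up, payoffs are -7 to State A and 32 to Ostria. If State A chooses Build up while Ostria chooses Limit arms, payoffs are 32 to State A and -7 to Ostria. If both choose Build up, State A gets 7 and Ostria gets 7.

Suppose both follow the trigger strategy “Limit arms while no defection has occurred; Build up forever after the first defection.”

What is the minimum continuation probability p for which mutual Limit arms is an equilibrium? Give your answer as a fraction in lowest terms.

With no time discounting, the continuation probability p plays the role of the discount factor.
Grim-trigger IC: 19/(1−p) ≥ 32 + 7p/(1−p) ⇒ p ≥ (32−19)/(32−7) = 13/25.

13/25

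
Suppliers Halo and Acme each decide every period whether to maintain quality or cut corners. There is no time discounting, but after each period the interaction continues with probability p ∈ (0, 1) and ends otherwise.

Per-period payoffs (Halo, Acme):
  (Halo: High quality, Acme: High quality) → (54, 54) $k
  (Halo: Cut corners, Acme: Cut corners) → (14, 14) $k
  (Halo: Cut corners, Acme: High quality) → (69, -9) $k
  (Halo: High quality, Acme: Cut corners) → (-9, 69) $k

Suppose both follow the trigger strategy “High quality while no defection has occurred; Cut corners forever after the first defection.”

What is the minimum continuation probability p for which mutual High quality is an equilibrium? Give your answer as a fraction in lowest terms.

With no time discounting, the continuation probability p plays the role of the discount factor.
Grim-trigger IC: 54/(1−p) ≥ 69 + 14p/(1−p) ⇒ p ≥ (69−54)/(69−14) = 3/11.

3/11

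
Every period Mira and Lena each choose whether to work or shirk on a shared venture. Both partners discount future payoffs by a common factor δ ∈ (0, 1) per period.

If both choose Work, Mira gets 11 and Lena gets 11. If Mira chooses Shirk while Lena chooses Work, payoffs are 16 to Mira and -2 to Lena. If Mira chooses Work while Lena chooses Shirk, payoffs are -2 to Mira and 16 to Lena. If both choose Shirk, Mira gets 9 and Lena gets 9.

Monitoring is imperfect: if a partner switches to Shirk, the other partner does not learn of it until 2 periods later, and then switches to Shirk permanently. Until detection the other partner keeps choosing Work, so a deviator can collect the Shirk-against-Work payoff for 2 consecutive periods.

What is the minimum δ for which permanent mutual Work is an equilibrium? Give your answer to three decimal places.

A deviator earns 16 for 2 periods, then 9 forever; cooperating earns 11 forever. Multiplying the IC by (1−δ):
11 ≥ 16(1−δ^2) + 9δ^2, so 7·δ^2 ≥ 5 and δ^2 ≥ 5/7.
δ ≥ (5/7)^(1/2) ≈ 0.845.

0.845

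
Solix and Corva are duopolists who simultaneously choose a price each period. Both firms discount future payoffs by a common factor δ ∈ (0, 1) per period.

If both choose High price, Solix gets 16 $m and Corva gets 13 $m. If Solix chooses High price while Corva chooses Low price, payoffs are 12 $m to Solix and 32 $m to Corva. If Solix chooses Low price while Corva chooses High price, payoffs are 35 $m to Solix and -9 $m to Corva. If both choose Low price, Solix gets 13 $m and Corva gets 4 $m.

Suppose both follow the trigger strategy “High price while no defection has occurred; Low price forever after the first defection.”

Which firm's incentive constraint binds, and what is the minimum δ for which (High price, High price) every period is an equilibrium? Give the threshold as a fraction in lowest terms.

Solix; δ ≥ 19/22

Solix's threshold: (35−16)/(35−13) = 19/22.
Corva's threshold: (32−13)/(32−4) = 19/28.
19/22 > 19/28, so Solix binds and δ* = 19/22.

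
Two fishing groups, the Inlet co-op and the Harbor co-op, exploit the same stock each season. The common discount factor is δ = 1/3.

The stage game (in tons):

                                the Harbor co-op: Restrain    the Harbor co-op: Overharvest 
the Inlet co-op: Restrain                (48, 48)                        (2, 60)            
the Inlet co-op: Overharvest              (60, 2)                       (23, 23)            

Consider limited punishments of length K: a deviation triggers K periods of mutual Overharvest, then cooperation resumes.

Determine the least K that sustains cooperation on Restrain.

No profitable deviation requires (48−23)(δ+…+δ^K) ≥ 60−48, i.e. δ+…+δ^K ≥ 12/25 ≈ 0.4800.
With δ = 1/3, the partial sums are K=1: 0.3333, K=2: 0.4444, K=3: 0.4815.
K = 3 is the first length at which the sum reaches 0.4800.

3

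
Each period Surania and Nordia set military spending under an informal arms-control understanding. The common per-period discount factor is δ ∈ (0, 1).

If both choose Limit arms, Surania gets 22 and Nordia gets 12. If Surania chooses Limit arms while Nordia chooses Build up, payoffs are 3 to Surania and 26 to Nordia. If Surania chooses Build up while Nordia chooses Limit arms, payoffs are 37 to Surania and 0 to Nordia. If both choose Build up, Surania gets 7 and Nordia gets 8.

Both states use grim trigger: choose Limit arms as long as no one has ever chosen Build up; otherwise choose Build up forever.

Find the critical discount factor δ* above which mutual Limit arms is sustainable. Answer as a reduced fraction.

7/9

Surania's threshold: (37−22)/(37−7) = 1/2.
Nordia's threshold: (26−12)/(26−8) = 7/9.
1/2 < 7/9, so Nordia binds and δ* = 7/9.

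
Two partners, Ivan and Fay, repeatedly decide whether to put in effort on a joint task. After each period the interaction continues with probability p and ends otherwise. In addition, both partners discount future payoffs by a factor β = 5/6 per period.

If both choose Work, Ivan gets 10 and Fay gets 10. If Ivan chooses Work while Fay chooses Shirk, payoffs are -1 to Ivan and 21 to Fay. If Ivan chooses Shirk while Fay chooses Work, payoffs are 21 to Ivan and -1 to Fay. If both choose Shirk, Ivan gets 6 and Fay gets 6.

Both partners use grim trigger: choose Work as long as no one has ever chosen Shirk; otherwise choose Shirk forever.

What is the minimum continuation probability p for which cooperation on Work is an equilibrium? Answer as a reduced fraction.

With continuation probability p and discount β, the effective per-period discount factor is βp.
Grim-trigger IC: βp ≥ (21−10)/(21−6) = 11/15.
So p ≥ (11/15)/(5/6) = 22/25.

22/25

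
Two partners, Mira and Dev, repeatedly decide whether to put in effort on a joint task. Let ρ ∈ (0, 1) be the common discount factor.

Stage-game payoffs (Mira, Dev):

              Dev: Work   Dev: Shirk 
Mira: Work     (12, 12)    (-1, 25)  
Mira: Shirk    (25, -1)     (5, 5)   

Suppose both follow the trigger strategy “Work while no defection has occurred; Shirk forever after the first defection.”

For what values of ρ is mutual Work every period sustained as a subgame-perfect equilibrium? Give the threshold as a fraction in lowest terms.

One-period gain from deviating is 25 − 12 = 13. The loss is 12 − 5 = 7 in every subsequent period, with present value 7·ρ/(1−ρ).
Deviation is unprofitable when 7·ρ/(1−ρ) ≥ 13, i.e. ρ/(1−ρ) ≥ 13/7.
Equivalently ρ ≥ 13/(13+7) = 13/20.

13/20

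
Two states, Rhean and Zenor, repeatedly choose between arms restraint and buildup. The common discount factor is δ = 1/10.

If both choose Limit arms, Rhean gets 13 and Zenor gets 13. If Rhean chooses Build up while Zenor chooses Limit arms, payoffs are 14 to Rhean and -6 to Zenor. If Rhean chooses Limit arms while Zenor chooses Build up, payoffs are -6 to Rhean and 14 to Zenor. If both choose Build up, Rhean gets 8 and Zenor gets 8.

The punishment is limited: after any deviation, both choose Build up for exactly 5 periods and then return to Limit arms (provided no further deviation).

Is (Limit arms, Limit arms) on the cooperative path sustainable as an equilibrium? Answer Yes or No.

No

IC: δ+…+δ^5 ≥ (14−13)/(13−8) = 1/5.
At δ = 1/10: partial sum = 0.1111 < 0.2000. Cooperation not sustainable.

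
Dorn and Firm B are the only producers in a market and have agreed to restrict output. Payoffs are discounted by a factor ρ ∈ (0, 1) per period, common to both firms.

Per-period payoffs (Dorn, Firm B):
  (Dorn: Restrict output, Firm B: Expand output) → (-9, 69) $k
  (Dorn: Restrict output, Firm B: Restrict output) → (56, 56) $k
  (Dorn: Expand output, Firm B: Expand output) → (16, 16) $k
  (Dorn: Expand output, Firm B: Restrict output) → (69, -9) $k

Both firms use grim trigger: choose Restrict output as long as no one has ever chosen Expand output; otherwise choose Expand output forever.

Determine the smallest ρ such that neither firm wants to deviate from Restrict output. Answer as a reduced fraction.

Under grim trigger the critical discount factor is (T−C)/(T−P) with T = 69, C = 56, P = 16.
ρ* = (69−56)/(69−16) = 13/53.

13/53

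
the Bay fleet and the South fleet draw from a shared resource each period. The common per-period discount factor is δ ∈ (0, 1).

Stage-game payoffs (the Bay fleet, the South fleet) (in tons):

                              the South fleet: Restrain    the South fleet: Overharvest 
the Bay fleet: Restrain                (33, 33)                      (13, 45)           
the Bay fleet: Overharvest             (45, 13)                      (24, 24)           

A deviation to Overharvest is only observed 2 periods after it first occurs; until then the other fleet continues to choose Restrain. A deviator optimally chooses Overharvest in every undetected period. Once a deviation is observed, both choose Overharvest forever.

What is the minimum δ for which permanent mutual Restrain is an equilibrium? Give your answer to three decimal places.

0.756

The best deviation is to choose Overharvest for all 2 undetected periods, earning 45 each, then 24 forever once detected.
Deviation value: 45(1−δ^2)/(1−δ) + 24δ^2/(1−δ); cooperation value: 33/(1−δ).
IC: 33 ≥ 45(1−δ^2) + 24δ^2 = 45 − 21δ^2.
So δ^2 ≥ 12/21 = 4/7, giving δ ≥ (4/7)^(1/2) ≈ 0.756.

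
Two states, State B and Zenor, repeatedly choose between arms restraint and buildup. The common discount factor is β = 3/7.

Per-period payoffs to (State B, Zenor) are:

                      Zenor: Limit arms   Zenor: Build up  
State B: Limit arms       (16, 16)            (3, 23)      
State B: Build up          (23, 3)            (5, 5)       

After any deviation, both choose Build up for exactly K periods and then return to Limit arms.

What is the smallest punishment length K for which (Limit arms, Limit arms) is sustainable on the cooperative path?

3

Need Σ_{k=1}^{K} β^k ≥ (23−16)/(16−5) = 0.6364 at β = 3/7.
At K = 2 the sum is 0.6122 < 0.6364; at K = 3 it is 0.6910 ≥ 0.6364.
So the minimum punishment length is K = 3.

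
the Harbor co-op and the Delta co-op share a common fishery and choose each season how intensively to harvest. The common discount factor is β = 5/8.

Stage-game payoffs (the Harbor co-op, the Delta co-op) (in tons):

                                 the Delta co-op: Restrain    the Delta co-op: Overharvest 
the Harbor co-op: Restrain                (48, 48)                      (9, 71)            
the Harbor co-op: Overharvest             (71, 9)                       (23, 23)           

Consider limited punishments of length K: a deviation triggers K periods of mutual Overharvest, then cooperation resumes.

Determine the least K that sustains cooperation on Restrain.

2

Need Σ_{k=1}^{K} β^k ≥ (71−48)/(48−23) = 0.9200 at β = 5/8.
At K = 1 the sum is 0.6250 < 0.9200; at K = 2 it is 1.0156 ≥ 0.9200.
So the minimum punishment length is K = 2.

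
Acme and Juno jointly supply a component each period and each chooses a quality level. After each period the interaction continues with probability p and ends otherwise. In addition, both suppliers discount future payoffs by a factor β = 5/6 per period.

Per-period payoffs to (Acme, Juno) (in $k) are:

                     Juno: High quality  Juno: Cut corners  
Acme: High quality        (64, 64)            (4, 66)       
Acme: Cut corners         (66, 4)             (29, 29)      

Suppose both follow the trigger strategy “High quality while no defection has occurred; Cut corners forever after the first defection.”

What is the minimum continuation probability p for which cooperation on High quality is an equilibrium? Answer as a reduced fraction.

With continuation probability p and discount β, the effective per-period discount factor is βp.
Grim-trigger IC: βp ≥ (66−64)/(66−29) = 2/37.
So p ≥ (2/37)/(5/6) = 12/185.

12/185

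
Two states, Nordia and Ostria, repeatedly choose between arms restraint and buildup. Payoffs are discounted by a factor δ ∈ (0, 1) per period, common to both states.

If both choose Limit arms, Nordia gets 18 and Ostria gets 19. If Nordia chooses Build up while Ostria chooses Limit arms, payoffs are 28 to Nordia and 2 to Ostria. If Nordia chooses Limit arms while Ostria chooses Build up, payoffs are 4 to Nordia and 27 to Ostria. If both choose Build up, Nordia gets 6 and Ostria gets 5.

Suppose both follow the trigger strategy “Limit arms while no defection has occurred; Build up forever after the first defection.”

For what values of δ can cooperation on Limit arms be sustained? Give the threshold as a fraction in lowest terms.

5/11

Nordia: cooperation gives 18 each period; deviation gives 28 once then 6 forever.
  18/(1−δ) ≥ 28 + 6δ/(1−δ) ⇒ δ ≥ 10/22 = 5/11.
Ostria: cooperation gives 19 each period; deviation gives 27 once then 5 forever.
  δ ≥ 8/22 = 4/11.
Both must hold, so the binding constraint is Nordia's: δ ≥ 5/11.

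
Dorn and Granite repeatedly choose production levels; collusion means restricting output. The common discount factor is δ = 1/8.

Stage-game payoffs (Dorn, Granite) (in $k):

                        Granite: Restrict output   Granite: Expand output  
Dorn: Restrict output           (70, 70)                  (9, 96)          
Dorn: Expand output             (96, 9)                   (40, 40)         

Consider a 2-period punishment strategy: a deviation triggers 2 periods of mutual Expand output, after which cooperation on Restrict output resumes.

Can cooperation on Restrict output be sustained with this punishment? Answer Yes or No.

IC: δ+…+δ^2 ≥ (96−70)/(70−40) = 13/15.
At δ = 1/8: partial sum = 0.1406 < 0.8667. Cooperation not sustainable.

No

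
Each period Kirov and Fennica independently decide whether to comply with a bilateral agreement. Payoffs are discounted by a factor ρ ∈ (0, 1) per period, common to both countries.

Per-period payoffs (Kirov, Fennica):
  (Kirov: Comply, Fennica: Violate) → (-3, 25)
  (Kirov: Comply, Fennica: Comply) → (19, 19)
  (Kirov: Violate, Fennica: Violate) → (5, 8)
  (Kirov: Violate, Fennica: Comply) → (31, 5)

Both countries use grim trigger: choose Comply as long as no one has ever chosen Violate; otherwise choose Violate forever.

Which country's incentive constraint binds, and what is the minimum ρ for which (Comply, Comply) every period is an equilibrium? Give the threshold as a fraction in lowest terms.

Kirov's threshold: (31−19)/(31−5) = 6/13.
Fennica's threshold: (25−19)/(25−8) = 6/17.
6/13 > 6/17, so Kirov binds and ρ* = 6/13.

Kirov; ρ ≥ 6/13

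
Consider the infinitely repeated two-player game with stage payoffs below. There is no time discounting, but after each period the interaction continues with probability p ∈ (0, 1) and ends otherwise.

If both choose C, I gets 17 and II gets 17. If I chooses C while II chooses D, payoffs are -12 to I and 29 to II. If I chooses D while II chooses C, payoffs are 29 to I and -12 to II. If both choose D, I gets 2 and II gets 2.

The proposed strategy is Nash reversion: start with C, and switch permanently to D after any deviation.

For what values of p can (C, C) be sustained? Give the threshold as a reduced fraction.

With no time discounting, the continuation probability p plays the role of the discount factor.
Grim-trigger IC: 17/(1−p) ≥ 29 + 2p/(1−p) ⇒ p ≥ (29−17)/(29−2) = 4/9.

4/9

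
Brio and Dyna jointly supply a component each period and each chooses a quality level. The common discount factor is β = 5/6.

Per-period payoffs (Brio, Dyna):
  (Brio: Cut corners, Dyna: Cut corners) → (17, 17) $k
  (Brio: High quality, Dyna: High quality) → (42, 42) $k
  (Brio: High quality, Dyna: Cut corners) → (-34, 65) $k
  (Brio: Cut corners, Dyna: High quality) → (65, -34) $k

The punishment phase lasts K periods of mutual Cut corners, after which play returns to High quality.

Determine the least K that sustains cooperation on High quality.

Need Σ_{k=1}^{K} β^k ≥ (65−42)/(42−17) = 0.9200 at β = 5/6.
At K = 1 the sum is 0.8333 < 0.9200; at K = 2 it is 1.5278 ≥ 0.9200.
So the minimum punishment length is K = 2.

2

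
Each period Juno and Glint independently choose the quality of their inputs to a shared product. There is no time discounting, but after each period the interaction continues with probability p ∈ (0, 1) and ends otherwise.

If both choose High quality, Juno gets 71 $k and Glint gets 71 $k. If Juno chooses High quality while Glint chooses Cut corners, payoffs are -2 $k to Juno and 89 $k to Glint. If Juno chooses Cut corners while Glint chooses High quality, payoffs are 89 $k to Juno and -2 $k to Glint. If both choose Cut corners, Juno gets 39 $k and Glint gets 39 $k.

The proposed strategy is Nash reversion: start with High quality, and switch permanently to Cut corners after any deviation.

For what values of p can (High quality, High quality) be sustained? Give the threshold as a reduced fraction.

9/25

With no time discounting, the continuation probability p plays the role of the discount factor.
Grim-trigger IC: 71/(1−p) ≥ 89 + 39p/(1−p) ⇒ p ≥ (89−71)/(89−39) = 9/25.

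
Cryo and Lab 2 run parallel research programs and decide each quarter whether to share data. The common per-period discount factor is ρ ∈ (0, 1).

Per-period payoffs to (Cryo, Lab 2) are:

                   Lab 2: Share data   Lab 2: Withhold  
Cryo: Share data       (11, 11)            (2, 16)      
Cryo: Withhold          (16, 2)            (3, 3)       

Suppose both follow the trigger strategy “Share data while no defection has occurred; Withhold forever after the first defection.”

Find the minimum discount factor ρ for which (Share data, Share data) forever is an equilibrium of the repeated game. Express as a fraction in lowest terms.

5/13

11/(1−ρ) ≥ 16 + 3ρ/(1−ρ)
11 ≥ 16 − 13ρ
ρ ≥ 5/13.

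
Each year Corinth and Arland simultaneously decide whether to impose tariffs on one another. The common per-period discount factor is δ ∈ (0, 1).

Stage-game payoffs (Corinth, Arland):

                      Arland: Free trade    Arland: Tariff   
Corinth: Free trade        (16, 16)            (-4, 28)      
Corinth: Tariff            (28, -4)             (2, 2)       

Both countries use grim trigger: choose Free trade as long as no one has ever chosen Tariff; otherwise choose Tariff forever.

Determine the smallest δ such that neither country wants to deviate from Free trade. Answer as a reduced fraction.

Under grim trigger the critical discount factor is (T−C)/(T−P) with T = 28, C = 16, P = 2.
δ* = (28−16)/(28−2) = 12/26 = 6/13.

6/13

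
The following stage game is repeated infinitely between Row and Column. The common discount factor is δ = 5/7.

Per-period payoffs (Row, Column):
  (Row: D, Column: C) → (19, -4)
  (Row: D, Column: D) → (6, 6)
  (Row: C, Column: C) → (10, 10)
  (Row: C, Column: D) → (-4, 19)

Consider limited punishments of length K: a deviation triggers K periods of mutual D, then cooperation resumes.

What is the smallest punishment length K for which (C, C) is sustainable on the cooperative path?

IC: δ(1−δ^K)/(1−δ) ≥ (19−10)/(10−6) = 9/4.
With δ = 5/7: need 1 − δ^K ≥ 9/4·(1−5/7)/(5/7), i.e. δ^K ≤ 0.1000.
Since (5/7)^6 = 0.1328 and (5/7)^7 = 0.0949, the smallest such K is 7.

7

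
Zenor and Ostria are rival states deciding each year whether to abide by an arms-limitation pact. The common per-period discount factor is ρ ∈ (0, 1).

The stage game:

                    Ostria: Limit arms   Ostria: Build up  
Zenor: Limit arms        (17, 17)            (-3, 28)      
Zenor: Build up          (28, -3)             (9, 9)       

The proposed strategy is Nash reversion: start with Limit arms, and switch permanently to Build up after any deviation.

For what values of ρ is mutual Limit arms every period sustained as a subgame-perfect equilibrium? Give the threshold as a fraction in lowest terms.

11/19

17/(1−ρ) ≥ 28 + 9ρ/(1−ρ)
17 ≥ 28 − 19ρ
ρ ≥ 11/19.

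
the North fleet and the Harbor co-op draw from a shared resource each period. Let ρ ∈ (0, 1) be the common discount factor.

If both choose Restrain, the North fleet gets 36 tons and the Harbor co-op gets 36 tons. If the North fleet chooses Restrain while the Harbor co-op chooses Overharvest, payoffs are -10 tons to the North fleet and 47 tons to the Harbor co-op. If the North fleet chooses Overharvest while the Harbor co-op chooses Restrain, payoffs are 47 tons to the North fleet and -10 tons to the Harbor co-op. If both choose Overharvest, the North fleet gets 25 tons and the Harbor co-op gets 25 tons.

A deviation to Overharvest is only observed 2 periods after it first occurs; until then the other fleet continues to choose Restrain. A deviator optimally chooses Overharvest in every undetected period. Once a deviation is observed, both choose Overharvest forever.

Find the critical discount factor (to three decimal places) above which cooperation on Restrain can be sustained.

The best deviation is to choose Overharvest for all 2 undetected periods, earning 47 each, then 25 forever once detected.
Deviation value: 47(1−ρ^2)/(1−ρ) + 25ρ^2/(1−ρ); cooperation value: 36/(1−ρ).
IC: 36 ≥ 47(1−ρ^2) + 25ρ^2 = 47 − 22ρ^2.
So ρ^2 ≥ 11/22 = 1/2, giving ρ ≥ (1/2)^(1/2) ≈ 0.707.

0.707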